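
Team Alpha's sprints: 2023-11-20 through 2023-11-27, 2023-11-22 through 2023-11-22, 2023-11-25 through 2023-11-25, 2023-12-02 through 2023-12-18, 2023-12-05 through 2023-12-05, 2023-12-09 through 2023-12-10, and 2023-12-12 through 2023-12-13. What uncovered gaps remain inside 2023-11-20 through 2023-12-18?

Covered (merged): 2023-11-20 through 2023-11-27, 2023-12-02 through 2023-12-18.
Uncovered inside 2023-11-20 through 2023-12-18: 2023-11-28 through 2023-12-01.

2023-11-28 through 2023-12-01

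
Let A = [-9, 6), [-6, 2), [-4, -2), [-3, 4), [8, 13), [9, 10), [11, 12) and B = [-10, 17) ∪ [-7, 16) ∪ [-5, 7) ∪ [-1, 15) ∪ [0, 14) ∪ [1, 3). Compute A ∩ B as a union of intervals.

First set merges to [-9, 6), [8, 13).
Second set merges to [-10, 17).
[-9, 6) meets the second set on [-9, 6).
[8, 13) meets the second set on [8, 13).

[-9, 6) ∪ [8, 13)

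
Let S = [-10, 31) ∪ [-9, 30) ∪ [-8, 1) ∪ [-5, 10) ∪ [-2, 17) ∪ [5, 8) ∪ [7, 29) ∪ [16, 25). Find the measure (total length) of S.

Merged: [-10, 31).
Length: 41.

41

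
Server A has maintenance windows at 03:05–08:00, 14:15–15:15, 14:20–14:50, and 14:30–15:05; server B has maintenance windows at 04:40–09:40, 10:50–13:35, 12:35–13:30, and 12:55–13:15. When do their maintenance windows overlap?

04:40–08:00

Merge the first list: 03:05–08:00, 14:15–15:15.
Merge the second list: 04:40–09:40, 10:50–13:35.
03:05–08:00 ∩ B → 04:40–08:00.
14:15–15:15 meets no B interval.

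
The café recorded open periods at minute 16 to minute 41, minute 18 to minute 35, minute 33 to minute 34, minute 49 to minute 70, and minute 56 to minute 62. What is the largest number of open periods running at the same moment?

3

Sweep endpoints in order; track running count of active intervals.
Peak of 3 reached at minute 33.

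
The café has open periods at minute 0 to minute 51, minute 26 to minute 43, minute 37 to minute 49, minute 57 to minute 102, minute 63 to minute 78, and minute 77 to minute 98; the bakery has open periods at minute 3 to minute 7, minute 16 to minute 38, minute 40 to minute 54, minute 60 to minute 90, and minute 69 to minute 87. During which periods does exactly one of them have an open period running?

First set merges to minute 0 to minute 51, minute 57 to minute 102.
Second set merges to minute 3 to minute 7, minute 16 to minute 38, minute 40 to minute 54, minute 60 to minute 90.
A but not B: minute 0 to minute 3, minute 7 to minute 16, minute 38 to minute 40, minute 57 to minute 60, minute 90 to minute 102.
B but not A: minute 51 to minute 54.
Combining gives A △ B.

minute 0 to minute 3, minute 7 to minute 16, minute 38 to minute 40, minute 51 to minute 54, minute 57 to minute 60, minute 90 to minute 102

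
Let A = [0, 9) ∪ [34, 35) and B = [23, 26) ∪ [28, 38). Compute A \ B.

[0, 9)

[0, 9) is untouched.
[34, 35) lies entirely inside B → drops out.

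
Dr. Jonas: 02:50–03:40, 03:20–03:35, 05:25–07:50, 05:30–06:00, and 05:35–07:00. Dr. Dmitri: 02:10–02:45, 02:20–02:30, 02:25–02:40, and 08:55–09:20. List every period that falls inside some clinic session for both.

none

Merge the first list: 02:50–03:40, 05:25–07:50.
Merge the second list: 02:10–02:45, 08:55–09:20.
02:50–03:40: no overlap with the second set.
05:25–07:50: no overlap with the second set.
No overlap.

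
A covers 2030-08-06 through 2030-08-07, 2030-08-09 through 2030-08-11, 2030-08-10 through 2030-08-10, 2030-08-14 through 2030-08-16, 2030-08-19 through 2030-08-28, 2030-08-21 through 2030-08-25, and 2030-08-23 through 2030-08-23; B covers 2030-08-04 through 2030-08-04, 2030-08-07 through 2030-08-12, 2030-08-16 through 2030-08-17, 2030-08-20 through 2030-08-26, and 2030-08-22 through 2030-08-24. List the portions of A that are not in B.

2030-08-06 through 2030-08-06, 2030-08-14 through 2030-08-15, 2030-08-19 through 2030-08-19, 2030-08-27 through 2030-08-28

Merge the first list: 2030-08-06 through 2030-08-07, 2030-08-09 through 2030-08-11, 2030-08-14 through 2030-08-16, 2030-08-19 through 2030-08-28.
Merge the second list: 2030-08-04 through 2030-08-04, 2030-08-07 through 2030-08-12, 2030-08-16 through 2030-08-17, 2030-08-20 through 2030-08-26.
2030-08-06 through 2030-08-07 minus B → 2030-08-06 through 2030-08-06.
2030-08-09 through 2030-08-11: fully covered by B → removed.
2030-08-14 through 2030-08-16 minus B → 2030-08-14 through 2030-08-15.
2030-08-19 through 2030-08-28 minus B → 2030-08-19 through 2030-08-19, 2030-08-27 through 2030-08-28.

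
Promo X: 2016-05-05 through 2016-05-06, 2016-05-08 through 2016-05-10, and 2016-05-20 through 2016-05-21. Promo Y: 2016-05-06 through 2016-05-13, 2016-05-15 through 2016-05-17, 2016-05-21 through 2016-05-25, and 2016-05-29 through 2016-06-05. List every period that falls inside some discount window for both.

2016-05-05 through 2016-05-06 meets the second set on 2016-05-06 through 2016-05-06.
2016-05-08 through 2016-05-10 meets the second set on 2016-05-08 through 2016-05-10.
2016-05-20 through 2016-05-21 meets the second set on 2016-05-21 through 2016-05-21.

2016-05-06 through 2016-05-06, 2016-05-08 through 2016-05-10, 2016-05-21 through 2016-05-21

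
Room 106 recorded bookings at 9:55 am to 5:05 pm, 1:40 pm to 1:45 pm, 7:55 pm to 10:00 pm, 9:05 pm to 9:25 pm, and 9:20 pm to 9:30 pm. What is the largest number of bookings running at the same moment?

Sweep endpoints in order; track running count of active intervals.
Peak of 3 reached at 9:20 pm.

3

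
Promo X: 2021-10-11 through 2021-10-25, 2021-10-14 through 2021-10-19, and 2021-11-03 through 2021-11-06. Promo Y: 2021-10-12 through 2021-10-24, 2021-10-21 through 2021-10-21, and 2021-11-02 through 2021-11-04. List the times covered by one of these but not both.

2021-10-11 through 2021-10-11, 2021-10-25 through 2021-10-25, 2021-11-02 through 2021-11-02, 2021-11-05 through 2021-11-06

A, merged: 2021-10-11 through 2021-10-25, 2021-11-03 through 2021-11-06.
B, merged: 2021-10-12 through 2021-10-24, 2021-11-02 through 2021-11-04.
Only in the first: 2021-10-11 through 2021-10-11, 2021-10-25 through 2021-10-25, 2021-11-05 through 2021-11-06.
Only in the second: 2021-11-02 through 2021-11-02.
Together these are the periods covered by exactly one.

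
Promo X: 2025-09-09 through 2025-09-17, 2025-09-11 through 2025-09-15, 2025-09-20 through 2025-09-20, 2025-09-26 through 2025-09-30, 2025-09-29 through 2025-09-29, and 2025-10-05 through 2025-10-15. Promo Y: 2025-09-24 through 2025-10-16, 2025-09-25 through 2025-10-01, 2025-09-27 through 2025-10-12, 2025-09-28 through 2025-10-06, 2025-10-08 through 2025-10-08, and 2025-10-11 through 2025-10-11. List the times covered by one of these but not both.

2025-09-09 through 2025-09-17, 2025-09-20 through 2025-09-20, 2025-09-24 through 2025-09-25, 2025-10-01 through 2025-10-04, 2025-10-16 through 2025-10-16

A, merged: 2025-09-09 through 2025-09-17, 2025-09-20 through 2025-09-20, 2025-09-26 through 2025-09-30, 2025-10-05 through 2025-10-15.
B, merged: 2025-09-24 through 2025-10-16.
A \ B = 2025-09-09 through 2025-09-17, 2025-09-20 through 2025-09-20.
B \ A = 2025-09-24 through 2025-09-25, 2025-10-01 through 2025-10-04, 2025-10-16 through 2025-10-16.
Union of the two gives the symmetric difference.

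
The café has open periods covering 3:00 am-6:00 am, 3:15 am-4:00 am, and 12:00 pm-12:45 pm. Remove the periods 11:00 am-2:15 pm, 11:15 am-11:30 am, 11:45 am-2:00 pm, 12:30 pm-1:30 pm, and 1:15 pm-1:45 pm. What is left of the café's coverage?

A, merged: 3:00 am–6:00 am, 12:00 pm–12:45 pm.
B, merged: 11:00 am–2:15 pm.
3:00 am–6:00 am: no B overlap → unchanged.
12:00 pm–12:45 pm: fully covered by B → removed.

3:00 am–6:00 am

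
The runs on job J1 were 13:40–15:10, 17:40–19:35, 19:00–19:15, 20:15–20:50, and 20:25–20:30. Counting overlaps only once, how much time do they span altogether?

4 h

Merged: 13:40-15:10, 17:40-19:35, 20:15-20:50.
Lengths: 1 h 30 min + 1 h 55 min + 35 min = 4 h.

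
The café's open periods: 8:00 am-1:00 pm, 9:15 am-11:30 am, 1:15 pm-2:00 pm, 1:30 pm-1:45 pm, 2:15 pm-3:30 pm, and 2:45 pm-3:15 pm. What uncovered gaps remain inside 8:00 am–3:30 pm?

Covered (merged): 8:00 am–1:00 pm, 1:15 pm–2:00 pm, 2:15 pm–3:30 pm.
Uncovered inside 8:00 am–3:30 pm: 1:00 pm–1:15 pm, 2:00 pm–2:15 pm.

1:00 pm–1:15 pm, 2:00 pm–2:15 pm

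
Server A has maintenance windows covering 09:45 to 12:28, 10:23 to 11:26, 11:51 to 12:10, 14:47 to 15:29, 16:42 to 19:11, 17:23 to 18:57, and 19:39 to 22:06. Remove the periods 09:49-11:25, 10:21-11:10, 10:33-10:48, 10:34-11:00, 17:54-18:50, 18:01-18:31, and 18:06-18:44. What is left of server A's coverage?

A, merged: 09:45–12:28, 14:47–15:29, 16:42–19:11, 19:39–22:06.
B, merged: 09:49–11:25, 17:54–18:50.
09:45–12:28 with B removed leaves 09:45–09:49, 11:25–12:28.
14:47–15:29 is untouched.
16:42–19:11 with B removed leaves 16:42–17:54, 18:50–19:11.
19:39–22:06 is untouched.

09:45–09:49, 11:25–12:28, 14:47–15:29, 16:42–17:54, 18:50–19:11, 19:39–22:06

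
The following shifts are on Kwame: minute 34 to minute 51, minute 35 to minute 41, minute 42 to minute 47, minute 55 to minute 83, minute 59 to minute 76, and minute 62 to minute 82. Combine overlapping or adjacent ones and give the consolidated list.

minute 34 to minute 51, minute 55 to minute 83

minute 35 to minute 41 overlaps/touches minute 34 to minute 51 → extend to minute 34 to minute 51.
minute 42 to minute 47 overlaps/touches minute 34 to minute 51 → extend to minute 34 to minute 51.
minute 55 to minute 83 is disjoint → start new block.
minute 59 to minute 76 overlaps/touches minute 55 to minute 83 → extend to minute 55 to minute 83.
minute 62 to minute 82 overlaps/touches minute 55 to minute 83 → extend to minute 55 to minute 83.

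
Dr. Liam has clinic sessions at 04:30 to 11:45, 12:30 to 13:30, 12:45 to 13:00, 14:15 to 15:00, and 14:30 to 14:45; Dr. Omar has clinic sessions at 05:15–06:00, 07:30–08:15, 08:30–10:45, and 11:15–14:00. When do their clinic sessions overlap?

Merge the first list: 04:30-11:45, 12:30-13:30, 14:15-15:00.
04:30-11:45 ∩ B → 05:15-06:00, 07:30-08:15, 08:30-10:45, 11:15-11:45.
12:30-13:30 ∩ B → 12:30-13:30.
14:15-15:00 meets no B interval.

05:15-06:00, 07:30-08:15, 08:30-10:45, 11:15-11:45, 12:30-13:30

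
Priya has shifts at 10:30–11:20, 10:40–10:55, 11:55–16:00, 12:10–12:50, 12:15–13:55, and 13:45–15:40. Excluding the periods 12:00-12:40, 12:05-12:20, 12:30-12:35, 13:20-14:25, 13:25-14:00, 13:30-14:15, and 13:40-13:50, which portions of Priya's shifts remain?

10:30–11:20, 11:55–12:00, 12:40–13:20, 14:25–16:00

Merge the first list: 10:30–11:20, 11:55–16:00.
Merge the second list: 12:00–12:40, 13:20–14:25.
10:30–11:20: no B overlap → unchanged.
11:55–16:00 minus B → 11:55–12:00, 12:40–13:20, 14:25–16:00.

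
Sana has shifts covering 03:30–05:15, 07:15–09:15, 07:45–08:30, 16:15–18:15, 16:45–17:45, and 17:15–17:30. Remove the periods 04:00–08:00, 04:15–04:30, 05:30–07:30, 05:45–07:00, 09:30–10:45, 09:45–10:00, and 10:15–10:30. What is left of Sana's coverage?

03:30-04:00, 08:00-09:15, 16:15-18:15

First set merges to 03:30-05:15, 07:15-09:15, 16:15-18:15.
Second set merges to 04:00-08:00, 09:30-10:45.
03:30-05:15 \ B = 03:30-04:00.
07:15-09:15 \ B = 08:00-09:15.
16:15-18:15: nothing removed.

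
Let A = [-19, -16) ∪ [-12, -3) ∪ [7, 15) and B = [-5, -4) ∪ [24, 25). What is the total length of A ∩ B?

A ∩ B = [-5, -4).
Total: 1.

1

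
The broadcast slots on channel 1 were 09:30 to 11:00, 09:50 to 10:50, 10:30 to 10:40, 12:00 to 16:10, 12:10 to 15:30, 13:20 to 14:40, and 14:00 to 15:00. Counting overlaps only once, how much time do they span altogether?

Merged: 09:30–11:00, 12:00–16:10.
Lengths: 1 h 30 min + 4 h 10 min = 5 h 40 min.

5 h 40 min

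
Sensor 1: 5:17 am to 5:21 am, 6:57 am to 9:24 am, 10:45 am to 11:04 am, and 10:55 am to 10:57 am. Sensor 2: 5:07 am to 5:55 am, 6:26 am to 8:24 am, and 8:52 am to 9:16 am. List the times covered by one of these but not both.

5:07 am–5:17 am, 5:21 am–5:55 am, 6:26 am–6:57 am, 8:24 am–8:52 am, 9:16 am–9:24 am, 10:45 am–11:04 am

First set merges to 5:17 am–5:21 am, 6:57 am–9:24 am, 10:45 am–11:04 am.
A \ B = 8:24 am–8:52 am, 9:16 am–9:24 am, 10:45 am–11:04 am.
B \ A = 5:07 am–5:17 am, 5:21 am–5:55 am, 6:26 am–6:57 am.
Union of the two gives the symmetric difference.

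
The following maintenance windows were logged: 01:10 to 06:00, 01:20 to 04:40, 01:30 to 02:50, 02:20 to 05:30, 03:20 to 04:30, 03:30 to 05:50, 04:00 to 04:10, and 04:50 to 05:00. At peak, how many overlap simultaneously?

6

Sweep endpoints in order; track running count of active intervals.
Peak of 6 reached at 04:00.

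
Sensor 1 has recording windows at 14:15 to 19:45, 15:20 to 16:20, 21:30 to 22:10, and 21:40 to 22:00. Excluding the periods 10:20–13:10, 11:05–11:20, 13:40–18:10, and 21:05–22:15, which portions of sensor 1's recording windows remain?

A, merged: 14:15-19:45, 21:30-22:10.
B, merged: 10:20-13:10, 13:40-18:10, 21:05-22:15.
14:15-19:45 \ B = 18:10-19:45.
21:30-22:10: entirely removed.

18:10-19:45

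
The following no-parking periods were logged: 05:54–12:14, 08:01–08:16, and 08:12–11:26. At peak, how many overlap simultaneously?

At 08:12, 3 of the intervals are simultaneously active.
No point has more.

3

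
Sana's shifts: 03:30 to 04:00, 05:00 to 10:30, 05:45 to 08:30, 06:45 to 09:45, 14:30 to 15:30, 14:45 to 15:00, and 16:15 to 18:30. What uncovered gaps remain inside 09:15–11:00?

10:30-11:00

Covered (merged): 03:30-04:00, 05:00-10:30, 14:30-15:30, 16:15-18:30.
Gaps within 09:15-11:00: 10:30-11:00.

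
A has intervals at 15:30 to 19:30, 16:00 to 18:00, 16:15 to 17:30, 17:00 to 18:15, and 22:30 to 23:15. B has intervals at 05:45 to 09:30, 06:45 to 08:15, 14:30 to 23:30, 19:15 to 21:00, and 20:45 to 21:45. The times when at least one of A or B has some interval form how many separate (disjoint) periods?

Merge the first list: 15:30–19:30, 22:30–23:15.
Merge the second list: 05:45–09:30, 14:30–23:30.
A ∪ B = 05:45–09:30, 14:30–23:30.
That is 2 disjoint pieces.

2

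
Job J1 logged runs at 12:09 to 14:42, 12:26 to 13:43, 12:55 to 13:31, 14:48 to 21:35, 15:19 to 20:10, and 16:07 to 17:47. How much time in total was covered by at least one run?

9 h 20 min

Merged: 12:09-14:42, 14:48-21:35.
Lengths: 2 h 33 min + 6 h 47 min = 9 h 20 min.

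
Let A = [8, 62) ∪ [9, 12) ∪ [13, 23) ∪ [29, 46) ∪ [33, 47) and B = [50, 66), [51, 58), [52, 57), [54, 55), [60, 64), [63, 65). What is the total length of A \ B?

42

First set merges to [8, 62).
Second set merges to [50, 66).
A \ B = [8, 50).
Total: 42.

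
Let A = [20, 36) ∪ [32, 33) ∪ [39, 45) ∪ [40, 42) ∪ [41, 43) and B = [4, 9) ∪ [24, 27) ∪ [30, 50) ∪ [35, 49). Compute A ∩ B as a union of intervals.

Merge the first list: [20, 36), [39, 45).
Merge the second list: [4, 9), [24, 27), [30, 50).
[20, 36) overlaps B on [24, 27), [30, 36).
[39, 45) overlaps B on [39, 45).

[24, 27) ∪ [30, 36) ∪ [39, 45)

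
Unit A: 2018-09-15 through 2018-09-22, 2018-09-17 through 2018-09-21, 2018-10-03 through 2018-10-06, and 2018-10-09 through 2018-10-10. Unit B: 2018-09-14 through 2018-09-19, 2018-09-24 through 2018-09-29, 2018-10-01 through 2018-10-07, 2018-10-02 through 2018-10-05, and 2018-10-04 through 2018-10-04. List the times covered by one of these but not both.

2018-09-14 through 2018-09-14, 2018-09-20 through 2018-09-22, 2018-09-24 through 2018-09-29, 2018-10-01 through 2018-10-02, 2018-10-07 through 2018-10-07, 2018-10-09 through 2018-10-10

A, merged: 2018-09-15 through 2018-09-22, 2018-10-03 through 2018-10-06, 2018-10-09 through 2018-10-10.
B, merged: 2018-09-14 through 2018-09-19, 2018-09-24 through 2018-09-29, 2018-10-01 through 2018-10-07.
A but not B: 2018-09-20 through 2018-09-22, 2018-10-09 through 2018-10-10.
B but not A: 2018-09-14 through 2018-09-14, 2018-09-24 through 2018-09-29, 2018-10-01 through 2018-10-02, 2018-10-07 through 2018-10-07.
Combining gives A △ B.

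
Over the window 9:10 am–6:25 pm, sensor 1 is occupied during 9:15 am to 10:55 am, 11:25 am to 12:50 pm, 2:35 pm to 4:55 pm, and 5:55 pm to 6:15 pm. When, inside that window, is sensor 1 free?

9:10 am-9:15 am, 10:55 am-11:25 am, 12:50 pm-2:35 pm, 4:55 pm-5:55 pm, 6:15 pm-6:25 pm

After merging, the occupied span is 9:15 am-10:55 am, 11:25 am-12:50 pm, 2:35 pm-4:55 pm, 5:55 pm-6:15 pm.
Gaps within 9:10 am-6:25 pm: 9:10 am-9:15 am, 10:55 am-11:25 am, 12:50 pm-2:35 pm, 4:55 pm-5:55 pm, 6:15 pm-6:25 pm.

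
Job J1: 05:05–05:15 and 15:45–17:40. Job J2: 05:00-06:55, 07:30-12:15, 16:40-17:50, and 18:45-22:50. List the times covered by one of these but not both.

05:00–05:05, 05:15–06:55, 07:30–12:15, 15:45–16:40, 17:40–17:50, 18:45–22:50

Only in the first: 15:45–16:40.
Only in the second: 05:00–05:05, 05:15–06:55, 07:30–12:15, 17:40–17:50, 18:45–22:50.
Together these are the periods covered by exactly one.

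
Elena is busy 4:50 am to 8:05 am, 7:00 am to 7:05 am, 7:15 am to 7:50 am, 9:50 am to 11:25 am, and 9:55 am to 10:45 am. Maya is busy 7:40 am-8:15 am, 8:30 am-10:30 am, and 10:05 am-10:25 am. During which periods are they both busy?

7:40 am-8:05 am, 9:50 am-10:30 am

Merge the first list: 4:50 am-8:05 am, 9:50 am-11:25 am.
Merge the second list: 7:40 am-8:15 am, 8:30 am-10:30 am.
4:50 am-8:05 am meets the second set on 7:40 am-8:05 am.
9:50 am-11:25 am meets the second set on 9:50 am-10:30 am.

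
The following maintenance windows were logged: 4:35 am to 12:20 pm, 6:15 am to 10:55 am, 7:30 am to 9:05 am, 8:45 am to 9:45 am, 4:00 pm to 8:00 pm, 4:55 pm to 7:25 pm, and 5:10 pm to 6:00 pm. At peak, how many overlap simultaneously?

4

At 8:45 am, 4 of the intervals are simultaneously active.
No point has more.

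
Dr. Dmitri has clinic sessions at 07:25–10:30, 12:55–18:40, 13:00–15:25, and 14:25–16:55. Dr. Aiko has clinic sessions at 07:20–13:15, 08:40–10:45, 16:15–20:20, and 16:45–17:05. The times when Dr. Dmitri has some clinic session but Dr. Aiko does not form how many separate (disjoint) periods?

1

Merge the first list: 07:25–10:30, 12:55–18:40.
Merge the second list: 07:20–13:15, 16:15–20:20.
A \ B = 13:15–16:15.
That is 1 disjoint piece.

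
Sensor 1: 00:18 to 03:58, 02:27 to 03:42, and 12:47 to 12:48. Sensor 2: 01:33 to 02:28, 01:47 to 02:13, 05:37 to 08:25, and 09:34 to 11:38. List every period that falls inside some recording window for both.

01:33–02:28

First set merges to 00:18–03:58, 12:47–12:48.
Second set merges to 01:33–02:28, 05:37–08:25, 09:34–11:38.
00:18–03:58 ∩ B → 01:33–02:28.
12:47–12:48 meets no B interval.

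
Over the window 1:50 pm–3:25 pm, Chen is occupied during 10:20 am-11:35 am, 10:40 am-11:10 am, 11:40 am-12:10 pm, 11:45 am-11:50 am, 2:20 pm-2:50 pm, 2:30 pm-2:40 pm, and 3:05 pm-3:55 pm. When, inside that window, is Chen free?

1:50 pm–2:20 pm, 2:50 pm–3:05 pm

The merged coverage is 10:20 am–11:35 am, 11:40 am–12:10 pm, 2:20 pm–2:50 pm, 3:05 pm–3:55 pm.
Gaps within 1:50 pm–3:25 pm: 1:50 pm–2:20 pm, 2:50 pm–3:05 pm.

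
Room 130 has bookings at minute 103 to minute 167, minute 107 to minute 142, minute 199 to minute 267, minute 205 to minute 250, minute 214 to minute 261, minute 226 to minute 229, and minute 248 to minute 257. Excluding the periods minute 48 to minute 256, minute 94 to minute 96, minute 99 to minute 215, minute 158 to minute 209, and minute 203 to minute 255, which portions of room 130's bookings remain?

minute 256 to minute 267

First set merges to minute 103 to minute 167, minute 199 to minute 267.
Second set merges to minute 48 to minute 256.
minute 103 to minute 167: entirely removed.
minute 199 to minute 267 \ B = minute 256 to minute 267.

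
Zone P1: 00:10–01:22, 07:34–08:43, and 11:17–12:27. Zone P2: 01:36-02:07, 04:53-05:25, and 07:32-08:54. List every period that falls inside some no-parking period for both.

00:10–01:22: no overlap with the second set.
07:34–08:43 meets the second set on 07:34–08:43.
11:17–12:27: no overlap with the second set.

07:34–08:43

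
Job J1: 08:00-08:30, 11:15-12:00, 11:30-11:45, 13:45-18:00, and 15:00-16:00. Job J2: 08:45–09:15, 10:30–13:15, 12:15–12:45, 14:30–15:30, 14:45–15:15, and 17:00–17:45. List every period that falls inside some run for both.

Merge the first list: 08:00-08:30, 11:15-12:00, 13:45-18:00.
Merge the second list: 08:45-09:15, 10:30-13:15, 14:30-15:30, 17:00-17:45.
08:00-08:30: no overlap with the second set.
11:15-12:00 meets the second set on 11:15-12:00.
13:45-18:00 meets the second set on 14:30-15:30, 17:00-17:45.

11:15-12:00, 14:30-15:30, 17:00-17:45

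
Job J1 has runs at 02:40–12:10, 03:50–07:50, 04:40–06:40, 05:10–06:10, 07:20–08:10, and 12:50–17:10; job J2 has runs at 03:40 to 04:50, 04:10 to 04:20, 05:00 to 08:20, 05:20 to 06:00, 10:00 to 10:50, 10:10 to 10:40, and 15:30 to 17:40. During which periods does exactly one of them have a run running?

02:40–03:40, 04:50–05:00, 08:20–10:00, 10:50–12:10, 12:50–15:30, 17:10–17:40

Merge the first list: 02:40–12:10, 12:50–17:10.
Merge the second list: 03:40–04:50, 05:00–08:20, 10:00–10:50, 15:30–17:40.
A but not B: 02:40–03:40, 04:50–05:00, 08:20–10:00, 10:50–12:10, 12:50–15:30.
B but not A: 17:10–17:40.
Combining gives A △ B.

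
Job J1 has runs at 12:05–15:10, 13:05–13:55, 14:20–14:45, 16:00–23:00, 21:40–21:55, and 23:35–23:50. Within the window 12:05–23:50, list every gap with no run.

The merged coverage is 12:05–15:10, 16:00–23:00, 23:35–23:50.
Uncovered inside 12:05–23:50: 15:10–16:00, 23:00–23:35.

15:10–16:00, 23:00–23:35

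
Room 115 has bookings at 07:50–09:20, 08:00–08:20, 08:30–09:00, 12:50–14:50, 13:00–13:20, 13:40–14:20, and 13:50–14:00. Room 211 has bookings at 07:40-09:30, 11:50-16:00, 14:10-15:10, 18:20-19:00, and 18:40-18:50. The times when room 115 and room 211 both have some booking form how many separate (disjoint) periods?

2

Merge the first list: 07:50–09:20, 12:50–14:50.
Merge the second list: 07:40–09:30, 11:50–16:00, 18:20–19:00.
A ∩ B = 07:50–09:20, 12:50–14:50.
That is 2 disjoint pieces.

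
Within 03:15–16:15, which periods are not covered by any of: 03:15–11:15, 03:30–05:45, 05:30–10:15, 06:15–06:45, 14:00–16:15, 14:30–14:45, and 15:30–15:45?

11:15–14:00

The merged coverage is 03:15–11:15, 14:00–16:15.
Uncovered inside 03:15–16:15: 11:15–14:00.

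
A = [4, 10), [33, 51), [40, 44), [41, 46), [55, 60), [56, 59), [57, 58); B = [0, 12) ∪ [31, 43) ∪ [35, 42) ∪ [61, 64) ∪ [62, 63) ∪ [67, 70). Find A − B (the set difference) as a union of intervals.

Merge the first list: [4, 10), [33, 51), [55, 60).
Merge the second list: [0, 12), [31, 43), [61, 64), [67, 70).
[4, 10): entirely removed.
[33, 51) \ B = [43, 51).
[55, 60): nothing removed.

[43, 51) ∪ [55, 60)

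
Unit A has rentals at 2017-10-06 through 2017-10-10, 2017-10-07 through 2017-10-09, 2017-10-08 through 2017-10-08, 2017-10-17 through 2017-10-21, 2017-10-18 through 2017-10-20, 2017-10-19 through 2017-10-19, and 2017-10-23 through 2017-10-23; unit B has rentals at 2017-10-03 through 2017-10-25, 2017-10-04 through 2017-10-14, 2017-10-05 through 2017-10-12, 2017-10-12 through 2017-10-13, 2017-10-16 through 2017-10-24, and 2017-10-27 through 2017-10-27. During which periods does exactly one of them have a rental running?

First set merges to 2017-10-06 through 2017-10-10, 2017-10-17 through 2017-10-21, 2017-10-23 through 2017-10-23.
Second set merges to 2017-10-03 through 2017-10-25, 2017-10-27 through 2017-10-27.
Only in the first: none.
Only in the second: 2017-10-03 through 2017-10-05, 2017-10-11 through 2017-10-16, 2017-10-22 through 2017-10-22, 2017-10-24 through 2017-10-25, 2017-10-27 through 2017-10-27.
Together these are the periods covered by exactly one.

2017-10-03 through 2017-10-05, 2017-10-11 through 2017-10-16, 2017-10-22 through 2017-10-22, 2017-10-24 through 2017-10-25, 2017-10-27 through 2017-10-27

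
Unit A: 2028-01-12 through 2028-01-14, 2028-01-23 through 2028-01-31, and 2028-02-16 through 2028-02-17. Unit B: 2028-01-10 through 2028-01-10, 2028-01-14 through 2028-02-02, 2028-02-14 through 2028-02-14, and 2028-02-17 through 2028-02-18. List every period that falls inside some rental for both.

2028-01-14 through 2028-01-14, 2028-01-23 through 2028-01-31, 2028-02-17 through 2028-02-17

2028-01-12 through 2028-01-14 meets the second set on 2028-01-14 through 2028-01-14.
2028-01-23 through 2028-01-31 meets the second set on 2028-01-23 through 2028-01-31.
2028-02-16 through 2028-02-17 meets the second set on 2028-02-17 through 2028-02-17.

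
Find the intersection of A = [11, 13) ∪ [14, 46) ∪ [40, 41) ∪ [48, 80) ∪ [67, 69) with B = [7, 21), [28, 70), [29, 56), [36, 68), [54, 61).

[11, 13) ∪ [14, 21) ∪ [28, 46) ∪ [48, 70)

First set merges to [11, 13), [14, 46), [48, 80).
Second set merges to [7, 21), [28, 70).
[11, 13) ∩ B → [11, 13).
[14, 46) ∩ B → [14, 21), [28, 46).
[48, 80) ∩ B → [48, 70).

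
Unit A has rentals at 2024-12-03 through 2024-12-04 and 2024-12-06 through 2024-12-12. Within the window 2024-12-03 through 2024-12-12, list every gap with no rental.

2024-12-05 through 2024-12-05

After merging, the occupied span is 2024-12-03 through 2024-12-04, 2024-12-06 through 2024-12-12.
Uncovered inside 2024-12-03 through 2024-12-12: 2024-12-05 through 2024-12-05.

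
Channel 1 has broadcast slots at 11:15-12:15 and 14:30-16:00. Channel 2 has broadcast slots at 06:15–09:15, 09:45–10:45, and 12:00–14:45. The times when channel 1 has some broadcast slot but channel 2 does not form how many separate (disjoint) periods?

2

A \ B = 11:15–12:00, 14:45–16:00.
That is 2 disjoint pieces.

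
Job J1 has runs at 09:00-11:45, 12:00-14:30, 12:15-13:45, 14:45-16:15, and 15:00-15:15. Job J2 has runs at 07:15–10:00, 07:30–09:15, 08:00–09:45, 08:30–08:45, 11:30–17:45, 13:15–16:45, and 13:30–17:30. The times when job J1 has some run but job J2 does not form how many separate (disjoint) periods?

1

Merge the first list: 09:00–11:45, 12:00–14:30, 14:45–16:15.
Merge the second list: 07:15–10:00, 11:30–17:45.
A \ B = 10:00–11:30.
That is 1 disjoint piece.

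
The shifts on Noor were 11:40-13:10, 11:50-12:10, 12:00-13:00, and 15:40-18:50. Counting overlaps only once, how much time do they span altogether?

Merged: 11:40–13:10, 15:40–18:50.
Lengths: 1 h 30 min + 3 h 10 min = 4 h 40 min.

4 h 40 min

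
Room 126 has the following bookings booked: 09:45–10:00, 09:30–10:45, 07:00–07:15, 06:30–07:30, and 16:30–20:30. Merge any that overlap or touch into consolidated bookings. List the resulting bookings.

06:30–07:30, 09:30–10:45, 16:30–20:30

Sort by start: 06:30–07:30, 07:00–07:15, 09:30–10:45, 09:45–10:00, 16:30–20:30.
07:00–07:15 overlaps/touches 06:30–07:30 → extend to 06:30–07:30.
09:30–10:45 is disjoint → start new block.
09:45–10:00 overlaps/touches 09:30–10:45 → extend to 09:30–10:45.
16:30–20:30 is disjoint → start new block.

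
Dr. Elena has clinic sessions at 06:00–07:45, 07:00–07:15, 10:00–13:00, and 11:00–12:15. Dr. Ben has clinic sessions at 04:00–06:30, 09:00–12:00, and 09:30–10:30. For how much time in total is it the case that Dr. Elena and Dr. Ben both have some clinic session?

First set merges to 06:00–07:45, 10:00–13:00.
Second set merges to 04:00–06:30, 09:00–12:00.
A ∩ B = 06:00–06:30, 10:00–12:00.
Total: 30 min + 2 h = 2 h 30 min.

2 h 30 min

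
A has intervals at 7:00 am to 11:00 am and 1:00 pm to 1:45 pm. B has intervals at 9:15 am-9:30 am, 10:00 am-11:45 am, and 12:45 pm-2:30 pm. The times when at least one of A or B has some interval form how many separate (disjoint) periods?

2

A ∪ B = 7:00 am–11:45 am, 12:45 pm–2:30 pm.
That is 2 disjoint pieces.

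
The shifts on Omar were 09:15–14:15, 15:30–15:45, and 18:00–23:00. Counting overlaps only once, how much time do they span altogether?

10 h 15 min

Merged: 09:15-14:15, 15:30-15:45, 18:00-23:00.
Lengths: 5 h + 15 min + 5 h = 10 h 15 min.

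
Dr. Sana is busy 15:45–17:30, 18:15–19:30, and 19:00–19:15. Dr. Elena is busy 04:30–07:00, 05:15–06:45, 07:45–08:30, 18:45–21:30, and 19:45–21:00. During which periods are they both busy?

Merge the first list: 15:45–17:30, 18:15–19:30.
Merge the second list: 04:30–07:00, 07:45–08:30, 18:45–21:30.
15:45–17:30 meets no B interval.
18:15–19:30 ∩ B → 18:45–19:30.

18:45–19:30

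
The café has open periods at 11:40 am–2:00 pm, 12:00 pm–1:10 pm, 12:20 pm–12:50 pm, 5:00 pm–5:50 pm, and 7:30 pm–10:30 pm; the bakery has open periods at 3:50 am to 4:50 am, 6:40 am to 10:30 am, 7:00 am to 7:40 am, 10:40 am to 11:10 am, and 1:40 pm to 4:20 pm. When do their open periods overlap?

A, merged: 11:40 am-2:00 pm, 5:00 pm-5:50 pm, 7:30 pm-10:30 pm.
B, merged: 3:50 am-4:50 am, 6:40 am-10:30 am, 10:40 am-11:10 am, 1:40 pm-4:20 pm.
11:40 am-2:00 pm meets the second set on 1:40 pm-2:00 pm.
5:00 pm-5:50 pm: no overlap with the second set.
7:30 pm-10:30 pm: no overlap with the second set.

1:40 pm-2:00 pm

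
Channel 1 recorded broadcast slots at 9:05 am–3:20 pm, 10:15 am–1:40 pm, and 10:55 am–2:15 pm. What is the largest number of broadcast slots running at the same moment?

Sweep endpoints in order; track running count of active intervals.
Peak of 3 reached at 10:55 am.

3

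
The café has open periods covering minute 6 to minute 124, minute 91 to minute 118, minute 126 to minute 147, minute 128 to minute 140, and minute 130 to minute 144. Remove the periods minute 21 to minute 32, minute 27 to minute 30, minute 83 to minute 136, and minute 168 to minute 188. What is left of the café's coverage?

First set merges to minute 6 to minute 124, minute 126 to minute 147.
Second set merges to minute 21 to minute 32, minute 83 to minute 136, minute 168 to minute 188.
minute 6 to minute 124 with B removed leaves minute 6 to minute 21, minute 32 to minute 83.
minute 126 to minute 147 with B removed leaves minute 136 to minute 147.

minute 6 to minute 21, minute 32 to minute 83, minute 136 to minute 147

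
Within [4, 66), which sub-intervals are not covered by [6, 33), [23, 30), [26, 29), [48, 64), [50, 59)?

Covered (merged): [6, 33), [48, 64).
Complement within [4, 66): [4, 6), [33, 48), [64, 66).

[4, 6) ∪ [33, 48) ∪ [64, 66)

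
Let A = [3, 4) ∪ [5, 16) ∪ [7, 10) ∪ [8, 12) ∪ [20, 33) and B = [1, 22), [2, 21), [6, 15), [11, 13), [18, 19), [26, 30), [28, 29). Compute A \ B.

[22, 26) ∪ [30, 33)

A, merged: [3, 4), [5, 16), [20, 33).
B, merged: [1, 22), [26, 30).
[3, 4): fully covered by B → removed.
[5, 16): fully covered by B → removed.
[20, 33) minus B → [22, 26), [30, 33).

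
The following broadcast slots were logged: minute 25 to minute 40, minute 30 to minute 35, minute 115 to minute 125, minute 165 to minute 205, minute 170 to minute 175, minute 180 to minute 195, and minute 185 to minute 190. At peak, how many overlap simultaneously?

At minute 185, 3 of the intervals are simultaneously active.
No point has more.

3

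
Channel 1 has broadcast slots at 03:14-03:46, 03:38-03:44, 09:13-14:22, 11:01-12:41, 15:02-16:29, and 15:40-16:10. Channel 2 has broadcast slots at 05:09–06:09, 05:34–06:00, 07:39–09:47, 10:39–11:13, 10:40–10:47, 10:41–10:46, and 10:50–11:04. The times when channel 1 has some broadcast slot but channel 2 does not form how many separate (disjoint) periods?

4

A, merged: 03:14–03:46, 09:13–14:22, 15:02–16:29.
B, merged: 05:09–06:09, 07:39–09:47, 10:39–11:13.
A \ B = 03:14–03:46, 09:47–10:39, 11:13–14:22, 15:02–16:29.
That is 4 disjoint pieces.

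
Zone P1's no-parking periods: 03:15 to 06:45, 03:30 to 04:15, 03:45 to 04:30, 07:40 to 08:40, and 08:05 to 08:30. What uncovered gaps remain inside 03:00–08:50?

03:00-03:15, 06:45-07:40, 08:40-08:50

The merged coverage is 03:15-06:45, 07:40-08:40.
Complement within 03:00-08:50: 03:00-03:15, 06:45-07:40, 08:40-08:50.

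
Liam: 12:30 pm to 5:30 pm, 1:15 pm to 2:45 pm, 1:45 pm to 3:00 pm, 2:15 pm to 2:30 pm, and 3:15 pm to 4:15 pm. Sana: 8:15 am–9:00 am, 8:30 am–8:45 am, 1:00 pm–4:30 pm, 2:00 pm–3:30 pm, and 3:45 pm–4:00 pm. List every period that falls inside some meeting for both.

Merge the first list: 12:30 pm–5:30 pm.
Merge the second list: 8:15 am–9:00 am, 1:00 pm–4:30 pm.
12:30 pm–5:30 pm overlaps B on 1:00 pm–4:30 pm.

1:00 pm–4:30 pm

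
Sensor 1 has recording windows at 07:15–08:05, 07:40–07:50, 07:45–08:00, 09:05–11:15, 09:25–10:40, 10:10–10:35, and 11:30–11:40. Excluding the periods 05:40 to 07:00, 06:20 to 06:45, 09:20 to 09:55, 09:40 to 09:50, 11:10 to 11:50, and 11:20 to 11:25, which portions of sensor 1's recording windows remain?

07:15–08:05, 09:05–09:20, 09:55–11:10

Merge the first list: 07:15–08:05, 09:05–11:15, 11:30–11:40.
Merge the second list: 05:40–07:00, 09:20–09:55, 11:10–11:50.
07:15–08:05: nothing removed.
09:05–11:15 \ B = 09:05–09:20, 09:55–11:10.
11:30–11:40: entirely removed.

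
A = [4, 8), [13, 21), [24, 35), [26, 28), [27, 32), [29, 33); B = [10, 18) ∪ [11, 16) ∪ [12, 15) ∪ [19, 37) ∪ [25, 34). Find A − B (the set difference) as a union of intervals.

First set merges to [4, 8), [13, 21), [24, 35).
Second set merges to [10, 18), [19, 37).
[4, 8) is untouched.
[13, 21) with B removed leaves [18, 19).
[24, 35) lies entirely inside B → drops out.

[4, 8) ∪ [18, 19)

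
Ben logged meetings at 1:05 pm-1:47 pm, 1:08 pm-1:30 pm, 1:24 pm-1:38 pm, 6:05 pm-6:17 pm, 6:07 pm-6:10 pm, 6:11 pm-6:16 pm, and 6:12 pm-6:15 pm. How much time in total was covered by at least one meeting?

54 min

Merged: 1:05 pm–1:47 pm, 6:05 pm–6:17 pm.
Lengths: 42 min + 12 min = 54 min.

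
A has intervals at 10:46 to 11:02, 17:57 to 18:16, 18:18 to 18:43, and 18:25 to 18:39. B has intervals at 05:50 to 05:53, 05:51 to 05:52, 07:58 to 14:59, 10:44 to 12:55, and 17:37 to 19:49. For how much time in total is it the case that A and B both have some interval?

1 h

First set merges to 10:46-11:02, 17:57-18:16, 18:18-18:43.
Second set merges to 05:50-05:53, 07:58-14:59, 17:37-19:49.
A ∩ B = 10:46-11:02, 17:57-18:16, 18:18-18:43.
Total: 16 min + 19 min + 25 min = 1 h.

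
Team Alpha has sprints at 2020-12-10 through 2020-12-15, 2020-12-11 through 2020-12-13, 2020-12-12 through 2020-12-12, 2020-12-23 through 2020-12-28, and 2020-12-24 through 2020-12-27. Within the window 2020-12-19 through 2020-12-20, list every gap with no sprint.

2020-12-19 through 2020-12-20

Covered (merged): 2020-12-10 through 2020-12-15, 2020-12-23 through 2020-12-28.
Gaps within 2020-12-19 through 2020-12-20: 2020-12-19 through 2020-12-20.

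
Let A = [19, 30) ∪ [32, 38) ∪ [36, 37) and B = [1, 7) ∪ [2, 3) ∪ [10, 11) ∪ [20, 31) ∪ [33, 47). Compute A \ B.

A, merged: [19, 30), [32, 38).
B, merged: [1, 7), [10, 11), [20, 31), [33, 47).
[19, 30) minus B → [19, 20).
[32, 38) minus B → [32, 33).

[19, 20) ∪ [32, 33)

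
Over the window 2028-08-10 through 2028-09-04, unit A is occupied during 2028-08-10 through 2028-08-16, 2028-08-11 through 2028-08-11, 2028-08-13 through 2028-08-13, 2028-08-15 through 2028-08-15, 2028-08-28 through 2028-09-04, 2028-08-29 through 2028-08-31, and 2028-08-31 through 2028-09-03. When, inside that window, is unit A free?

2028-08-17 through 2028-08-27

Covered (merged): 2028-08-10 through 2028-08-16, 2028-08-28 through 2028-09-04.
Gaps within 2028-08-10 through 2028-09-04: 2028-08-17 through 2028-08-27.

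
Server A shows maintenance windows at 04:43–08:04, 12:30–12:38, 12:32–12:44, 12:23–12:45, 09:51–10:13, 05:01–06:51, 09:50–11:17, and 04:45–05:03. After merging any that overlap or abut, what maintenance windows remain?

04:43–08:04, 09:50–11:17, 12:23–12:45

Sort by start: 04:43–08:04, 04:45–05:03, 05:01–06:51, 09:50–11:17, 09:51–10:13, 12:23–12:45, 12:30–12:38, 12:32–12:44.
04:45–05:03 overlaps/touches 04:43–08:04 → extend to 04:43–08:04.
05:01–06:51 overlaps/touches 04:43–08:04 → extend to 04:43–08:04.
09:50–11:17 is disjoint → start new block.
09:51–10:13 overlaps/touches 09:50–11:17 → extend to 09:50–11:17.
12:23–12:45 is disjoint → start new block.
12:30–12:38 overlaps/touches 12:23–12:45 → extend to 12:23–12:45.
12:32–12:44 overlaps/touches 12:23–12:45 → extend to 12:23–12:45.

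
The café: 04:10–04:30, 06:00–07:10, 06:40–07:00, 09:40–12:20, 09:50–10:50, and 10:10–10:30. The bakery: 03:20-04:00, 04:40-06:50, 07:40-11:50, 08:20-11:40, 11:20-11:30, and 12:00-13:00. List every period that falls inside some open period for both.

06:00–06:50, 09:40–11:50, 12:00–12:20

First set merges to 04:10–04:30, 06:00–07:10, 09:40–12:20.
Second set merges to 03:20–04:00, 04:40–06:50, 07:40–11:50, 12:00–13:00.
04:10–04:30 meets no B interval.
06:00–07:10 ∩ B → 06:00–06:50.
09:40–12:20 ∩ B → 09:40–11:50, 12:00–12:20.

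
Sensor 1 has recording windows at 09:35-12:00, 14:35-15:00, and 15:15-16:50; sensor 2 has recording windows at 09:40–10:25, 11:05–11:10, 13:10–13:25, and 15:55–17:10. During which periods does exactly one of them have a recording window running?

09:35-09:40, 10:25-11:05, 11:10-12:00, 13:10-13:25, 14:35-15:00, 15:15-15:55, 16:50-17:10

A but not B: 09:35-09:40, 10:25-11:05, 11:10-12:00, 14:35-15:00, 15:15-15:55.
B but not A: 13:10-13:25, 16:50-17:10.
Combining gives A △ B.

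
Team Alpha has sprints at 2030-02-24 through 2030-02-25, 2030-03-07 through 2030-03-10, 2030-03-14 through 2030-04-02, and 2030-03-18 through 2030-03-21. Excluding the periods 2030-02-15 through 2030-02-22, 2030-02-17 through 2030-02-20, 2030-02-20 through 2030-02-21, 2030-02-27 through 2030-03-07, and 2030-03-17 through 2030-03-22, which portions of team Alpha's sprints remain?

2030-02-24 through 2030-02-25, 2030-03-08 through 2030-03-10, 2030-03-14 through 2030-03-16, 2030-03-23 through 2030-04-02

First set merges to 2030-02-24 through 2030-02-25, 2030-03-07 through 2030-03-10, 2030-03-14 through 2030-04-02.
Second set merges to 2030-02-15 through 2030-02-22, 2030-02-27 through 2030-03-07, 2030-03-17 through 2030-03-22.
2030-02-24 through 2030-02-25 is untouched.
2030-03-07 through 2030-03-10 with B removed leaves 2030-03-08 through 2030-03-10.
2030-03-14 through 2030-04-02 with B removed leaves 2030-03-14 through 2030-03-16, 2030-03-23 through 2030-04-02.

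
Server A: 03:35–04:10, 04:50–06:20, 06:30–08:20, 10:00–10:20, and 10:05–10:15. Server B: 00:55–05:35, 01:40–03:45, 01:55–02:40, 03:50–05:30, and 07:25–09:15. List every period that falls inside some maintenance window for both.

03:35–04:10, 04:50–05:35, 07:25–08:20

Merge the first list: 03:35–04:10, 04:50–06:20, 06:30–08:20, 10:00–10:20.
Merge the second list: 00:55–05:35, 07:25–09:15.
03:35–04:10 ∩ B → 03:35–04:10.
04:50–06:20 ∩ B → 04:50–05:35.
06:30–08:20 ∩ B → 07:25–08:20.
10:00–10:20 meets no B interval.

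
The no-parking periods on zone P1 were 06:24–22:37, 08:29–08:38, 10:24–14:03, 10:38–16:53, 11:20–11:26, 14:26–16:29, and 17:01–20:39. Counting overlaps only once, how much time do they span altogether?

Merged: 06:24–22:37.
Length: 16 h 13 min.

16 h 13 min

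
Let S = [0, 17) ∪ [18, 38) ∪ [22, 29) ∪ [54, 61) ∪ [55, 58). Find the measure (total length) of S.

Merged: [0, 17), [18, 38), [54, 61).
Lengths: 17 + 20 + 7 = 44.

44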